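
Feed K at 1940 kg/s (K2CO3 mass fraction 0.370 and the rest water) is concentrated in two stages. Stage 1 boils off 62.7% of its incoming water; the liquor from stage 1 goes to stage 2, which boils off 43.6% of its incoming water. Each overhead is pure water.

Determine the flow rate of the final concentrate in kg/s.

974.9 kg/s

water in feed = 1940×0.630 = 1222.2 kg/s.
After stage 1: water left = (1−0.627)×1222.2 = 455.88; stream total = 1173.7 kg/s.
After stage 2: water left = (1−0.436)×455.88 = 257.12; final concentrate = 974.92 kg/s.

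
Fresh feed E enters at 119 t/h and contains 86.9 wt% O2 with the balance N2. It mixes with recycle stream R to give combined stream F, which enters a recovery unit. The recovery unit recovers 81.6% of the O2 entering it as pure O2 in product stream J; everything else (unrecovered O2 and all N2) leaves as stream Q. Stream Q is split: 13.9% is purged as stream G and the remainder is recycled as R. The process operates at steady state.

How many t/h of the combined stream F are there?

235 t/h

N2 enters only via E and leaves only via the purge: 119×0.131 = 0.139×(N2 in Q), and the recovery unit passes all N2, so N2 in F = N2 in Q = 112.15 t/h.
O2 in F: m_A = 119×0.869 + (1−0.139)·(1−0.816)·m_A, so m_A = 103.41/0.8416 = 122.88 t/h.
F = 122.88 + 112.15 = 235.03 t/h.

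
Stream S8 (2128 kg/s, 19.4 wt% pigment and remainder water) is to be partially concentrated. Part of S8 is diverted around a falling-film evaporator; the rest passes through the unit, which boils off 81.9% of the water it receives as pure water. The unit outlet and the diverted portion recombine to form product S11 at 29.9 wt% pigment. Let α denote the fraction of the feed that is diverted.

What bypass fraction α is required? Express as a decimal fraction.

All 2128×0.194 = 412.83 kg/s of pigment reaches S11, so S11 = 412.83/0.299 = 1380.7 kg/s and vapour = 747.29 kg/s.
The evaporator receives (1−α)·2128 of feed at 0.806 water and removes 0.819 of that water:
0.819×0.806×(1−α)×2128 = 747.29
(1−α) = 747.29/1404.7 = 0.5320;  α = 0.4680.

0.468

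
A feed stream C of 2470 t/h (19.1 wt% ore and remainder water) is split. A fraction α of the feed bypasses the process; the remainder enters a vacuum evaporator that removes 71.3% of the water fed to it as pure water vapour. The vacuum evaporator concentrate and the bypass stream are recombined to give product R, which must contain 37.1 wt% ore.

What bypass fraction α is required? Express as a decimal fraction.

All 2470×0.191 = 471.77 t/h of ore reaches R, so R = 471.77/0.371 = 1271.6 t/h and vapour = 1198.4 t/h.
The evaporator receives (1−α)·2470 of feed at 0.809 water and removes 0.713 of that water:
0.713×0.809×(1−α)×2470 = 1198.4
(1−α) = 1198.4/1424.7 = 0.8411;  α = 0.1589.

0.159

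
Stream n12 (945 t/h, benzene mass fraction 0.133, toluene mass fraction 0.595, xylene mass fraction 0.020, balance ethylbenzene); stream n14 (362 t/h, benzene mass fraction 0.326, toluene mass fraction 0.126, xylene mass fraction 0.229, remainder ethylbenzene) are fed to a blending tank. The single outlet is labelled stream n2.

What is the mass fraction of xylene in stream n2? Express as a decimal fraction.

0.078

Total flow out = 945 + 362 = 1307 t/h.
xylene in = 945×0.020 + 362×0.229 = 101.8 t/h.
xylene mass fraction in n2 = 101.8/1307 = 0.078.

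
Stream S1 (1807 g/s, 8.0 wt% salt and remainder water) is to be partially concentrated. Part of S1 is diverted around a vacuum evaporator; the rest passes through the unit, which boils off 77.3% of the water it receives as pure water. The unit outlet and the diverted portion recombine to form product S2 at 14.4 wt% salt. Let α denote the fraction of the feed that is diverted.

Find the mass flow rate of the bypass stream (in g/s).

All 1807×0.080 = 144.56 g/s of salt reaches S2, so S2 = 144.56/0.144 = 1003.9 g/s and vapour = 803.11 g/s.
The evaporator receives (1−α)·1807 of feed at 0.920 water and removes 0.773 of that water:
0.773×0.920×(1−α)×1807 = 803.11
(1−α) = 803.11/1285.1 = 0.6250;  α = 0.3750.
Bypass flow = 0.3750×1807 = 677.7 g/s.

677.7 g/s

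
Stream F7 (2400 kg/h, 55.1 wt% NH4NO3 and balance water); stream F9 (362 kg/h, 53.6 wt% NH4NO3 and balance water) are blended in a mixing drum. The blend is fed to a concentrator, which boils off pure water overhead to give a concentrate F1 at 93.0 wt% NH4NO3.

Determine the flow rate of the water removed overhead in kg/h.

1131 kg/h

NH4NO3 entering = 2400×0.551 + 362×0.536 = 1516.4 kg/h.
All NH4NO3 reports to F1, so F1 = 1516.4/0.930 = 1630.6 kg/h.
Total feed = 2762 kg/h; overhead = 2762 − 1630.6 = 1131.4 kg/h.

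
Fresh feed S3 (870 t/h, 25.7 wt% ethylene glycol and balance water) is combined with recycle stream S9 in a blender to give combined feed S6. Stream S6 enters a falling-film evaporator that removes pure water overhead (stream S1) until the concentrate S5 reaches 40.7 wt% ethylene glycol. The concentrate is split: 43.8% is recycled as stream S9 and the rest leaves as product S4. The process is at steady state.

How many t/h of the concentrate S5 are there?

Overall ethylene glycol balance (none leaves overhead): ethylene glycol in fresh feed = ethylene glycol in product, i.e. 870×0.257 = (1−0.438)·S5·0.407.
S5 = 223.59/(0.407×0.562) = 977.51 t/h.

977.5 t/h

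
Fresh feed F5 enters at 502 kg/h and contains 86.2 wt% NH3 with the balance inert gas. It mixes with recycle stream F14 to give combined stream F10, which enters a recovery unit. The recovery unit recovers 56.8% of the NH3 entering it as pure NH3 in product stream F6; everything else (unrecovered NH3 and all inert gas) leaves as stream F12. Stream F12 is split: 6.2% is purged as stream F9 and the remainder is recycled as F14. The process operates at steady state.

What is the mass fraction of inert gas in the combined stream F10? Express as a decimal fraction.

0.606

inert gas enters only via F5 and leaves only via the purge: 502×0.138 = 0.062×(inert gas in F12), and the recovery unit passes all inert gas, so inert gas in F10 = inert gas in F12 = 1117.4 kg/h.
NH3 in F10: m_A = 502×0.862 + (1−0.062)·(1−0.568)·m_A, so m_A = 432.72/0.5948 = 727.53 kg/h.
F10 = 727.53 + 1117.4 = 1844.9 kg/h.
inert gas fraction in F10 = 1117.4/1844.9 = 0.606.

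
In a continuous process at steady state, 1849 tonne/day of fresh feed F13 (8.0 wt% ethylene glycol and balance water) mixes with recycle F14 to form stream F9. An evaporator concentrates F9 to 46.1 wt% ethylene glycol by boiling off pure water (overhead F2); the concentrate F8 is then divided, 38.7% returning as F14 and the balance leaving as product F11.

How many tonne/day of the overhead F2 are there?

Overall ethylene glycol balance (none leaves overhead): ethylene glycol in fresh feed = ethylene glycol in product, i.e. 1849×0.080 = (1−0.387)·F8·0.461.
F8 = 147.92/(0.461×0.613) = 523.44 tonne/day.
Recycle F14 = 0.387×523.44 = 202.57 tonne/day.
Combined feed F9 = 1849 + 202.57 = 2051.6 tonne/day.
Overhead F2 = F9 − F8 = 2051.6 − 523.44 = 1528.1 tonne/day.

1528 tonne/day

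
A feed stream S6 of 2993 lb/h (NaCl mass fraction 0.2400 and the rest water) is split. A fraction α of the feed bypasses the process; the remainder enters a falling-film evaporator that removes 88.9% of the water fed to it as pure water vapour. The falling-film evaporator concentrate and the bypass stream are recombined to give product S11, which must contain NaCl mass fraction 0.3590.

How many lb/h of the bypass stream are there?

All 2993×0.240 = 718.32 lb/h of NaCl reaches S11, so S11 = 718.32/0.359 = 2000.9 lb/h and vapour = 992.11 lb/h.
The evaporator receives (1−α)·2993 of feed at 0.760 water and removes 0.889 of that water:
0.889×0.760×(1−α)×2993 = 992.11
(1−α) = 992.11/2022.2 = 0.4906;  α = 0.5094.
Bypass flow = 0.5094×2993 = 1524.6 lb/h.

1525 lb/h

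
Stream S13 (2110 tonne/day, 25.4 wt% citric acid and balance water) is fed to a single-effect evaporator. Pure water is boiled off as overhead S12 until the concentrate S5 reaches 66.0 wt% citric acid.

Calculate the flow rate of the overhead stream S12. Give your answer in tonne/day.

citric acid is conserved: 2110×0.254 = 535.94 tonne/day all reports to the concentrate.
Concentrate = 535.94/(target fraction) = 812.03 tonne/day.
Overhead = 2110 − 812.03 = 1298 tonne/day.

1298 tonne/day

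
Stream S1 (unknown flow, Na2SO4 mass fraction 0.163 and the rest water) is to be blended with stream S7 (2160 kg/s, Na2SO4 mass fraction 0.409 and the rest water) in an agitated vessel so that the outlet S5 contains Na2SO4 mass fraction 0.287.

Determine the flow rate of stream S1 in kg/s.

Let S1 be the unknown flow. Total out = 2160 + S1.
Na2SO4 balance: 883.44 + 0.163·S1 = 0.287·(2160 + S1)
(0.163 − 0.287)·S1 = 0.287×2160 − 883.44 = -263.52
S1 = -263.52 / -0.124 = 2125.2 kg/s

2125 kg/s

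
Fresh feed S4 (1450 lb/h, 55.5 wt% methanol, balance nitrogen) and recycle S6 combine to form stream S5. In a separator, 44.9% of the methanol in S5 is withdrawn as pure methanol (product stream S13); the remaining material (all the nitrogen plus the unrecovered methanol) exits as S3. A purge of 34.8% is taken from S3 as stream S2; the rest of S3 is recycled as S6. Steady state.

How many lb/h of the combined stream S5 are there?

3110 lb/h

nitrogen enters only via S4 and leaves only via the purge: 1450×0.445 = 0.348×(nitrogen in S3), and the separator passes all nitrogen, so nitrogen in S5 = nitrogen in S3 = 1854.2 lb/h.
methanol in S5: m_A = 1450×0.555 + (1−0.348)·(1−0.449)·m_A, so m_A = 804.75/0.6407 = 1256 lb/h.
S5 = 1256 + 1854.2 = 3110.1 lb/h.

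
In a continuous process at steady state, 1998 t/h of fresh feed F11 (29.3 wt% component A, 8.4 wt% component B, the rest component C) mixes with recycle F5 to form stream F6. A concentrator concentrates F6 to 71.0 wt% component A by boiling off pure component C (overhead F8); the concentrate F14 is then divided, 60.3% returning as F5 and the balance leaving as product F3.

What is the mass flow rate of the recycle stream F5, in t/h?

Overall component A balance (none leaves overhead): component A in fresh feed = component A in product, i.e. 1998×0.293 = (1−0.603)·F14·0.710.
F14 = 585.41/(0.710×0.397) = 2076.9 t/h.
Recycle F5 = 0.603×2076.9 = 1252.4 t/h.

1252 t/h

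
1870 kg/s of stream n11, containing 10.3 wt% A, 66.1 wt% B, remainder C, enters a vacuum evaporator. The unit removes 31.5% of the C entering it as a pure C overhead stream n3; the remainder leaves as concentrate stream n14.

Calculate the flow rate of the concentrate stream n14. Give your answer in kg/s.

C entering = 1870×0.236 = 441.32 kg/s; overhead removed = 0.315×441.32 = 139.02 kg/s.
Concentrate = 1870 − 139.02 = 1731 kg/s.

1731 kg/s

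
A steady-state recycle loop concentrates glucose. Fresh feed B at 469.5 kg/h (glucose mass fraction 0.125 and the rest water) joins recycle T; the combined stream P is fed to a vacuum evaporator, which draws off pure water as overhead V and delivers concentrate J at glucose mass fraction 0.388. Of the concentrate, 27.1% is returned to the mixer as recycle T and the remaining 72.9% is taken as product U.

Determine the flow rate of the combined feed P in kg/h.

525.7 kg/h

Overall glucose balance (none leaves overhead): glucose in fresh feed = glucose in product, i.e. 469.5×0.125 = (1−0.271)·J·0.388.
J = 58.688/(0.388×0.729) = 207.48 kg/h.
Recycle T = 0.271×207.48 = 56.228 kg/h.
Combined feed P = 469.5 + 56.228 = 525.73 kg/h.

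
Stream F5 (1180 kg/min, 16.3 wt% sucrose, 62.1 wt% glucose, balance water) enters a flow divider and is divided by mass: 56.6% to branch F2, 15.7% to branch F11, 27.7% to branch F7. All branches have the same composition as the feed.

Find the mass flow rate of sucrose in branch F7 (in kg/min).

53.28 kg/min

Branch F7 total = 0.277×1180 = 326.86 kg/min.
sucrose in F7 = 0.163×326.86 = 53.278 kg/min.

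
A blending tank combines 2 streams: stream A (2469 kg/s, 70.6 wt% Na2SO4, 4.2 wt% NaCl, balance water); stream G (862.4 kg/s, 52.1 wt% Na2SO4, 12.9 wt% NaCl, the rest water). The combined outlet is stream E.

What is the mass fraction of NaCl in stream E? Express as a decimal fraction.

Total flow out = 2469 + 862.4 = 3331.4 kg/s.
NaCl in = 2469×0.042 + 862.4×0.129 = 214.95 kg/s.
NaCl mass fraction in E = 214.95/3331.4 = 0.065.

0.065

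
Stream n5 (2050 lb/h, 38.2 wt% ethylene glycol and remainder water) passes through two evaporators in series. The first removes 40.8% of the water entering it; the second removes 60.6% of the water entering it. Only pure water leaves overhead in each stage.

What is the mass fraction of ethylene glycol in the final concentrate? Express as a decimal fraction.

0.7260

water in feed = 2050×0.618 = 1266.9 lb/h.
After stage 1: water left = (1−0.408)×1266.9 = 750; stream total = 1533.1 lb/h.
After stage 2: water left = (1−0.606)×750 = 295.5; final concentrate = 1078.6 lb/h.
ethylene glycol fraction = 783.1/1078.6 = 0.7260.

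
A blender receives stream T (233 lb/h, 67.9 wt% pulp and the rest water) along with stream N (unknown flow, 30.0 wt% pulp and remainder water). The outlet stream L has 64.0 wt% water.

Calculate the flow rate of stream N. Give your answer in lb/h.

1239 lb/h

Let N be the unknown flow. Total out = 233 + N.
water balance: 74.793 + 0.700·N = 0.640·(233 + N)
(0.700 − 0.640)·N = 0.640×233 − 74.793 = 74.327
N = 74.327 / 0.060 = 1238.8 lb/h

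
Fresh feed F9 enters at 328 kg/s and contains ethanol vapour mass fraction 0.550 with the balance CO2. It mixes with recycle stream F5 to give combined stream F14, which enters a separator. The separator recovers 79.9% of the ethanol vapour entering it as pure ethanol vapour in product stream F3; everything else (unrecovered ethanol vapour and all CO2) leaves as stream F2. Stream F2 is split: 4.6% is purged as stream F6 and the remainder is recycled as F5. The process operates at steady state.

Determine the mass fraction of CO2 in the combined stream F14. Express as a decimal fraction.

0.935

CO2 enters only via F9 and leaves only via the purge: 328×0.450 = 0.046×(CO2 in F2), and the separator passes all CO2, so CO2 in F14 = CO2 in F2 = 3208.7 kg/s.
ethanol vapour in F14: m_A = 328×0.550 + (1−0.046)·(1−0.799)·m_A, so m_A = 180.4/0.8082 = 223.2 kg/s.
F14 = 223.2 + 3208.7 = 3431.9 kg/s.
CO2 fraction in F14 = 3208.7/3431.9 = 0.935.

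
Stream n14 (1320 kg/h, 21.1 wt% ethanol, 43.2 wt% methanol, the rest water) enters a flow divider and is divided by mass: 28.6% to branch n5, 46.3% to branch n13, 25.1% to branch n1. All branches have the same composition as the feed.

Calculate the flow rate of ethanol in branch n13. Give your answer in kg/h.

Branch n13 total = 0.463×1320 = 611.16 kg/h.
ethanol in n13 = 0.211×611.16 = 128.95 kg/h.

129 kg/h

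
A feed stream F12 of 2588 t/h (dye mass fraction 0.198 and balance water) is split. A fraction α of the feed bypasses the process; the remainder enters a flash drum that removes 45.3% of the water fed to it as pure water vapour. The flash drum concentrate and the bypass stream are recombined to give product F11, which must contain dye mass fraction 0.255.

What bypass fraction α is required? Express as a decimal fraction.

0.385

All 2588×0.198 = 512.42 t/h of dye reaches F11, so F11 = 512.42/0.255 = 2009.5 t/h and vapour = 578.49 t/h.
The evaporator receives (1−α)·2588 of feed at 0.802 water and removes 0.453 of that water:
0.453×0.802×(1−α)×2588 = 578.49
(1−α) = 578.49/940.24 = 0.6153;  α = 0.3847.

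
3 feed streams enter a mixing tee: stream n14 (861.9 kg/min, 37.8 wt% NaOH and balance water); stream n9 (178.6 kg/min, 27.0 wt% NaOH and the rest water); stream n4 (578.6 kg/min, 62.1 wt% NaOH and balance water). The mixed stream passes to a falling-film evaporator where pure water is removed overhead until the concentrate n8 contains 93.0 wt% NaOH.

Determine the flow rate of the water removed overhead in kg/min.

NaOH entering = 861.9×0.378 + 178.6×0.270 + 578.6×0.621 = 733.33 kg/min.
All NaOH reports to n8, so n8 = 733.33/0.930 = 788.53 kg/min.
Total feed = 1619.1 kg/min; overhead = 1619.1 − 788.53 = 830.57 kg/min.

830.6 kg/min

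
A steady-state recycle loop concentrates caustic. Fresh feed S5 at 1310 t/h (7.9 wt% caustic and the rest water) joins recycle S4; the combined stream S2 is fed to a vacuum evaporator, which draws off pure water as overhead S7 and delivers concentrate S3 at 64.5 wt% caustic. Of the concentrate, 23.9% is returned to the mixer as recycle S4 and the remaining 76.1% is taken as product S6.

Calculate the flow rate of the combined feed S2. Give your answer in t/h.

1360 t/h

Overall caustic balance (none leaves overhead): caustic in fresh feed = caustic in product, i.e. 1310×0.079 = (1−0.239)·S3·0.645.
S3 = 103.49/(0.645×0.761) = 210.84 t/h.
Recycle S4 = 0.239×210.84 = 50.391 t/h.
Combined feed S2 = 1310 + 50.391 = 1360.4 t/h.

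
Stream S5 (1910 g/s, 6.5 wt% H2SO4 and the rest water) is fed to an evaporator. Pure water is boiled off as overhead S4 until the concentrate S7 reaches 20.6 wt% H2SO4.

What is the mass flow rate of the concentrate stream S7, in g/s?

H2SO4 is conserved: 1910×0.065 = 124.15 g/s all reports to the concentrate.
Concentrate = 124.15/(target fraction) = 602.67 g/s.

602.7 g/s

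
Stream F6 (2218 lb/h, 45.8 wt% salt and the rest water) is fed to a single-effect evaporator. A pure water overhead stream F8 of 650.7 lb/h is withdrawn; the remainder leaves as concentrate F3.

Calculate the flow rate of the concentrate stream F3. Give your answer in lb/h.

1567 lb/h

Concentrate = 2218 − 650.7 = 1567.3 lb/h.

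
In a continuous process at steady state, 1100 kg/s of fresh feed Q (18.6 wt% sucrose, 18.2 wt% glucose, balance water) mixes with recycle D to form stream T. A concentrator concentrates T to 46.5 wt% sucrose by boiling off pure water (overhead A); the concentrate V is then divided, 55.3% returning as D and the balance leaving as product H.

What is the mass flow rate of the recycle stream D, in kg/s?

544.3 kg/s

Overall sucrose balance (none leaves overhead): sucrose in fresh feed = sucrose in product, i.e. 1100×0.186 = (1−0.553)·V·0.465.
V = 204.6/(0.465×0.447) = 984.34 kg/s.
Recycle D = 0.553×984.34 = 544.34 kg/s.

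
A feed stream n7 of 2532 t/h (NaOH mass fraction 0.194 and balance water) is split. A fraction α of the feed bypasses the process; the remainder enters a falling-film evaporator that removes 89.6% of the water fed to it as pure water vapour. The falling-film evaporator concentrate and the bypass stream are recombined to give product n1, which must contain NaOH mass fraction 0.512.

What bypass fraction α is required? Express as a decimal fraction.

0.140

All 2532×0.194 = 491.21 t/h of NaOH reaches n1, so n1 = 491.21/0.512 = 959.39 t/h and vapour = 1572.6 t/h.
The evaporator receives (1−α)·2532 of feed at 0.806 water and removes 0.896 of that water:
0.896×0.806×(1−α)×2532 = 1572.6
(1−α) = 1572.6/1828.5 = 0.8600;  α = 0.1400.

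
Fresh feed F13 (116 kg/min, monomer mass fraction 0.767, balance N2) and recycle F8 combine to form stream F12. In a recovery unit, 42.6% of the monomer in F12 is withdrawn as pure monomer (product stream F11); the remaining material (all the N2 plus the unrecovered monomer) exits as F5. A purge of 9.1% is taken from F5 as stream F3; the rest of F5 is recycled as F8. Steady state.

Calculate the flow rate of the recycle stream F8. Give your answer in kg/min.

N2 enters only via F13 and leaves only via the purge: 116×0.233 = 0.091×(N2 in F5), and the recovery unit passes all N2, so N2 in F12 = N2 in F5 = 297.01 kg/min.
monomer in F12: m_A = 116×0.767 + (1−0.091)·(1−0.426)·m_A, so m_A = 88.972/0.4782 = 186.04 kg/min.
F5 = (1−0.426)×186.04 + 297.01 = 403.8 kg/min.
Recycle F8 = (1−0.091)×403.8 = 367.05 kg/min.

367.1 kg/min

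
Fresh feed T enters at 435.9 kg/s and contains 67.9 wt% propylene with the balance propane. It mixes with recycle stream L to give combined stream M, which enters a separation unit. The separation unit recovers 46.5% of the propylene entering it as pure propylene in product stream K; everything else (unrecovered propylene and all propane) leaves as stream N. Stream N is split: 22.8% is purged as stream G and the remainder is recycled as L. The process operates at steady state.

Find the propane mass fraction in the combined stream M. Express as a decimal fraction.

0.549

propane enters only via T and leaves only via the purge: 435.9×0.321 = 0.228×(propane in N), and the separation unit passes all propane, so propane in M = propane in N = 613.7 kg/s.
propylene in M: m_A = 435.9×0.679 + (1−0.228)·(1−0.465)·m_A, so m_A = 295.98/0.5870 = 504.24 kg/s.
M = 504.24 + 613.7 = 1117.9 kg/s.
propane fraction in M = 613.7/1117.9 = 0.549.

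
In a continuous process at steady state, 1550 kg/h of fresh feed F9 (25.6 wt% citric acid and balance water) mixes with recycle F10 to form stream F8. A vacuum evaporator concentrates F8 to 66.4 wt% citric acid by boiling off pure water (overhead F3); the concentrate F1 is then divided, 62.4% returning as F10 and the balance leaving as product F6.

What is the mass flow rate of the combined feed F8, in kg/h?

2542 kg/h

Overall citric acid balance (none leaves overhead): citric acid in fresh feed = citric acid in product, i.e. 1550×0.256 = (1−0.624)·F1·0.664.
F1 = 396.8/(0.664×0.376) = 1589.3 kg/h.
Recycle F10 = 0.624×1589.3 = 991.75 kg/h.
Combined feed F8 = 1550 + 991.75 = 2541.7 kg/h.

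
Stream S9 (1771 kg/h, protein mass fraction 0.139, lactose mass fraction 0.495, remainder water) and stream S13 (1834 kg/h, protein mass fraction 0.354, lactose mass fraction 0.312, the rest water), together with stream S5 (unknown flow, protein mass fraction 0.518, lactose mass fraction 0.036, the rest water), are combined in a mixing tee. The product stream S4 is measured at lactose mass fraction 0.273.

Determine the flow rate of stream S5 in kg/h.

Let S5 be the unknown flow. Total out = 3605 + S5.
lactose balance: 1448.9 + 0.036·S5 = 0.273·(3605 + S5)
(0.036 − 0.273)·S5 = 0.273×3605 − 1448.9 = -464.69
S5 = -464.69 / -0.237 = 1960.7 kg/h

1961 kg/h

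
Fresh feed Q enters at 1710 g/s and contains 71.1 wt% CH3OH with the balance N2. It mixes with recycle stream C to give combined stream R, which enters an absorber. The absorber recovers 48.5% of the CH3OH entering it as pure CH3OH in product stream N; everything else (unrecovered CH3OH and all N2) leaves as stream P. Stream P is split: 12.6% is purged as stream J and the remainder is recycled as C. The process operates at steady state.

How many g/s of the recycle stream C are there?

N2 enters only via Q and leaves only via the purge: 1710×0.289 = 0.126×(N2 in P), and the absorber passes all N2, so N2 in R = N2 in P = 3922.1 g/s.
CH3OH in R: m_A = 1710×0.711 + (1−0.126)·(1−0.485)·m_A, so m_A = 1215.8/0.5499 = 2211 g/s.
P = (1−0.485)×2211 + 3922.1 = 5060.8 g/s.
Recycle C = (1−0.126)×5060.8 = 4423.1 g/s.

4423 g/s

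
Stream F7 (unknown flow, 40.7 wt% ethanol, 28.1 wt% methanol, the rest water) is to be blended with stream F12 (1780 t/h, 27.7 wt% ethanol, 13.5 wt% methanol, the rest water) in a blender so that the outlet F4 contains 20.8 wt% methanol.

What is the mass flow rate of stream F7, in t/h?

Let F7 be the unknown flow. Total out = 1780 + F7.
methanol balance: 240.3 + 0.281·F7 = 0.208·(1780 + F7)
(0.281 − 0.208)·F7 = 0.208×1780 − 240.3 = 129.94
F7 = 129.94 / 0.073 = 1780 t/h

1780 t/h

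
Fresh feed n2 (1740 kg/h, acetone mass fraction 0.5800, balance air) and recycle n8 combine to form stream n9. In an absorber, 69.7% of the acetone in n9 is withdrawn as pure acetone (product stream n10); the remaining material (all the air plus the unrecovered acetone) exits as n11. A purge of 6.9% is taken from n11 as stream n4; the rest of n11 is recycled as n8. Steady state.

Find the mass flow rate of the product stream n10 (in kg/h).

979.8 kg/h

acetone in n9: m_A = 1740×0.580 + (1−0.069)·(1−0.697)·m_A, so m_A = 1009.2/0.7179 = 1405.8 kg/h.
Product n10 = 0.697×1405.8 = 979.81 kg/h.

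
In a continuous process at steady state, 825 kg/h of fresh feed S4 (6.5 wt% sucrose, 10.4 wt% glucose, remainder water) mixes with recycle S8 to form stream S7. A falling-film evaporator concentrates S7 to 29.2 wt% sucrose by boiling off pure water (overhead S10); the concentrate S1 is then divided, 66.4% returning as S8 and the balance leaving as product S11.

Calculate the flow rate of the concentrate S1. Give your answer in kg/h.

Overall sucrose balance (none leaves overhead): sucrose in fresh feed = sucrose in product, i.e. 825×0.065 = (1−0.664)·S1·0.292.
S1 = 53.625/(0.292×0.336) = 546.57 kg/h.

546.6 kg/h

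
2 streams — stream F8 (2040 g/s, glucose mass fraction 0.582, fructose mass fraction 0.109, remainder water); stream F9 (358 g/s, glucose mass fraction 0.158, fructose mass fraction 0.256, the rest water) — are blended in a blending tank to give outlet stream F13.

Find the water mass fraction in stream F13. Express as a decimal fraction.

0.350

Total flow out = 2040 + 358 = 2398 g/s.
water in = 2040×0.309 + 358×0.586 = 840.15 g/s.
water mass fraction in F13 = 840.15/2398 = 0.350.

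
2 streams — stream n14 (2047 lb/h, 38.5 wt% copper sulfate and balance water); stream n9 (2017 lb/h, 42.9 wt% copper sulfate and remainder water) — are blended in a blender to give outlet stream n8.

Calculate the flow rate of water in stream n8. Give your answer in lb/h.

water out = water in = 2047×0.615 + 2017×0.571 = 2410.6 lb/h.

2411 lb/h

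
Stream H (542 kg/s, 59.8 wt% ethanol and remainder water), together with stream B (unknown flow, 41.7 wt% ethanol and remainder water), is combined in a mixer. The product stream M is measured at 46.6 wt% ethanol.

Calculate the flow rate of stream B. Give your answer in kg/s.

Let B be the unknown flow. Total out = 542 + B.
ethanol balance: 324.12 + 0.417·B = 0.466·(542 + B)
(0.417 − 0.466)·B = 0.466×542 − 324.12 = -71.544
B = -71.544 / -0.049 = 1460.1 kg/s

1460 kg/s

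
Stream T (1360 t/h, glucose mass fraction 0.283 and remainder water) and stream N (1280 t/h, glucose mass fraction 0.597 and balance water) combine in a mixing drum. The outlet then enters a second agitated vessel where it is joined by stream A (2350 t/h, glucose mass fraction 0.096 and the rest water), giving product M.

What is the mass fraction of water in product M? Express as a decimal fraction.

0.725

Overall, product flow = 4990 t/h.
water in = 1360×0.717 + 1280×0.403 + 2350×0.904 = 3615.4 t/h.
water fraction in M = 0.725.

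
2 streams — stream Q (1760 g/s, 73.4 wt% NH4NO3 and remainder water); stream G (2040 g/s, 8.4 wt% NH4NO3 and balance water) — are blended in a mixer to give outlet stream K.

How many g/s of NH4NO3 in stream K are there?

1463 g/s

NH4NO3 out = NH4NO3 in = 1760×0.734 + 2040×0.084 = 1463.2 g/s.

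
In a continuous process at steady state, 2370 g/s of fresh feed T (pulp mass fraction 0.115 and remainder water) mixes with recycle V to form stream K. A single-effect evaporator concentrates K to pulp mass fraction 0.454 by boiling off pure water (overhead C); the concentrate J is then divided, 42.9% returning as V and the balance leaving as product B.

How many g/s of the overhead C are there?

Overall pulp balance (none leaves overhead): pulp in fresh feed = pulp in product, i.e. 2370×0.115 = (1−0.429)·J·0.454.
J = 272.55/(0.454×0.571) = 1051.4 g/s.
Recycle V = 0.429×1051.4 = 451.04 g/s.
Combined feed K = 2370 + 451.04 = 2821 g/s.
Overhead C = K − J = 2821 − 1051.4 = 1769.7 g/s.

1770 g/s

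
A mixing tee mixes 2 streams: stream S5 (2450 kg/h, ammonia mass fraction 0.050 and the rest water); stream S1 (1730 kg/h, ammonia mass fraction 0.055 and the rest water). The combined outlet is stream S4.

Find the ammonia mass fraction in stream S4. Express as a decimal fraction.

0.052

Total flow out = 2450 + 1730 = 4180 kg/h.
ammonia in = 2450×0.050 + 1730×0.055 = 217.65 kg/h.
ammonia mass fraction in S4 = 217.65/4180 = 0.052.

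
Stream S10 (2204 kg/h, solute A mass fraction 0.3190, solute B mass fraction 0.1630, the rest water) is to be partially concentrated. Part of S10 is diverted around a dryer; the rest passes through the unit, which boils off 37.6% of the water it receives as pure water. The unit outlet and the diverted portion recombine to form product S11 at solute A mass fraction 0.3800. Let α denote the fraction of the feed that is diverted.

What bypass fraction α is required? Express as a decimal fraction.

All 2204×0.319 = 703.08 kg/h of solute A reaches S11, so S11 = 703.08/0.380 = 1850.2 kg/h and vapour = 353.8 kg/h.
The evaporator receives (1−α)·2204 of feed at 0.518 water and removes 0.376 of that water:
0.376×0.518×(1−α)×2204 = 353.8
(1−α) = 353.8/429.27 = 0.8242;  α = 0.1758.

0.176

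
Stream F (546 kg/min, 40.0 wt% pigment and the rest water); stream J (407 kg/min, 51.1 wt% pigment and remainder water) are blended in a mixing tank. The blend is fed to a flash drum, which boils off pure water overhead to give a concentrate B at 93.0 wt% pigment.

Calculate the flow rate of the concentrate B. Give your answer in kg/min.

458.5 kg/min

pigment entering = 546×0.400 + 407×0.511 = 426.38 kg/min.
All pigment reports to B, so B = 426.38/0.930 = 458.47 kg/min.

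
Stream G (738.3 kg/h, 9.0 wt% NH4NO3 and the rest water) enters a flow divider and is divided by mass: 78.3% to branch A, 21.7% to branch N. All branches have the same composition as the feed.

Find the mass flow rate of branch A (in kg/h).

Branch A flow = 0.783×738.3 = 578.09 kg/h.

578.1 kg/h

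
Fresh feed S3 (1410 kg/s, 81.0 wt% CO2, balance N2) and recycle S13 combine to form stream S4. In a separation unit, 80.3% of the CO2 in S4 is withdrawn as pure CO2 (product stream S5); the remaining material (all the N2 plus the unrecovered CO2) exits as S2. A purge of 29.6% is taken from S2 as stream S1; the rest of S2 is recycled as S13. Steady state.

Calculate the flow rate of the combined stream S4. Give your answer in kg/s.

N2 enters only via S3 and leaves only via the purge: 1410×0.190 = 0.296×(N2 in S2), and the separation unit passes all N2, so N2 in S4 = N2 in S2 = 905.07 kg/s.
CO2 in S4: m_A = 1410×0.810 + (1−0.296)·(1−0.803)·m_A, so m_A = 1142.1/0.8613 = 1326 kg/s.
S4 = 1326 + 905.07 = 2231.1 kg/s.

2231 kg/s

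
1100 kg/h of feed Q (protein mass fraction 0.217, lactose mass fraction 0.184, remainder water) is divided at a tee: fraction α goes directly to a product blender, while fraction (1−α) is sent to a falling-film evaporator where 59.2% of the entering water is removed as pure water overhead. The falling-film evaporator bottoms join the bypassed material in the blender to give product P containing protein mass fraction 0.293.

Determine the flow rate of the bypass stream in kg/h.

295.4 kg/h

All 1100×0.217 = 238.7 kg/h of protein reaches P, so P = 238.7/0.293 = 814.68 kg/h and vapour = 285.32 kg/h.
The evaporator receives (1−α)·1100 of feed at 0.599 water and removes 0.592 of that water:
0.592×0.599×(1−α)×1100 = 285.32
(1−α) = 285.32/390.07 = 0.7315;  α = 0.2685.
Bypass flow = 0.2685×1100 = 295.38 kg/h.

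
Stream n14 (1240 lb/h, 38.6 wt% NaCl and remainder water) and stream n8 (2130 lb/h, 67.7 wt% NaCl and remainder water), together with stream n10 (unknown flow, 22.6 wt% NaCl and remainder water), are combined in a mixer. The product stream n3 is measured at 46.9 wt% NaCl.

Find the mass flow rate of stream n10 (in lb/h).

Let n10 be the unknown flow. Total out = 3370 + n10.
NaCl balance: 1920.7 + 0.226·n10 = 0.469·(3370 + n10)
(0.226 − 0.469)·n10 = 0.469×3370 − 1920.7 = -340.12
n10 = -340.12 / -0.243 = 1399.7 lb/h

1400 lb/h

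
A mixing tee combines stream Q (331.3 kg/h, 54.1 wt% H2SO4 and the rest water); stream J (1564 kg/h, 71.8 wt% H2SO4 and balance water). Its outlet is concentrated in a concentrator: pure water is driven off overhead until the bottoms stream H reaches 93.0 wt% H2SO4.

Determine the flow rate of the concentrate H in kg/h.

1400 kg/h

H2SO4 entering = 331.3×0.541 + 1564×0.718 = 1302.2 kg/h.
All H2SO4 reports to H, so H = 1302.2/0.930 = 1400.2 kg/h.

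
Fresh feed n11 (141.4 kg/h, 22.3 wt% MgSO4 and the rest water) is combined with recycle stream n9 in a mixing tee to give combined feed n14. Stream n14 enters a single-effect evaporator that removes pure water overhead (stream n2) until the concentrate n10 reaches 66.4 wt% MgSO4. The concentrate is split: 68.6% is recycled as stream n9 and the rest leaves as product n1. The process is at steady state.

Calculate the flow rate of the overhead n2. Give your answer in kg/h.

93.91 kg/h

Overall MgSO4 balance (none leaves overhead): MgSO4 in fresh feed = MgSO4 in product, i.e. 141.4×0.223 = (1−0.686)·n10·0.664.
n10 = 31.532/(0.664×0.314) = 151.24 kg/h.
Recycle n9 = 0.686×151.24 = 103.75 kg/h.
Combined feed n14 = 141.4 + 103.75 = 245.15 kg/h.
Overhead n2 = n14 − n10 = 245.15 − 151.24 = 93.912 kg/h.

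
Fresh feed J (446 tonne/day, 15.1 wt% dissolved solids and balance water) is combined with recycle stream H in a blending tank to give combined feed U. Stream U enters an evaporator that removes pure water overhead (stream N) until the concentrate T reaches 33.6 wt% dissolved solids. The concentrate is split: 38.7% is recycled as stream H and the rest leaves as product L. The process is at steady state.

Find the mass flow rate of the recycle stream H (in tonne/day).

126.5 tonne/day

Overall dissolved solids balance (none leaves overhead): dissolved solids in fresh feed = dissolved solids in product, i.e. 446×0.151 = (1−0.387)·T·0.336.
T = 67.346/(0.336×0.613) = 326.97 tonne/day.
Recycle H = 0.387×326.97 = 126.54 tonne/day.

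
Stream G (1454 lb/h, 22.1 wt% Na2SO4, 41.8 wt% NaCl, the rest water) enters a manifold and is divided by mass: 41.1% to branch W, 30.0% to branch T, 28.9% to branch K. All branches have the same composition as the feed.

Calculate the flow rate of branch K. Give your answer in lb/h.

Branch K flow = 0.289×1454 = 420.21 lb/h.

420.2 lb/h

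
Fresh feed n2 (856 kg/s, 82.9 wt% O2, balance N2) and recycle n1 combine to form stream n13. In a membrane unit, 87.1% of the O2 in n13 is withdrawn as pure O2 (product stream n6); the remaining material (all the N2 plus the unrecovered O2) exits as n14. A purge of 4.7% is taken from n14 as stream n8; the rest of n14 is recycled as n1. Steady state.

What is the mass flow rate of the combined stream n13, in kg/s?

N2 enters only via n2 and leaves only via the purge: 856×0.171 = 0.047×(N2 in n14), and the membrane unit passes all N2, so N2 in n13 = N2 in n14 = 3114.4 kg/s.
O2 in n13: m_A = 856×0.829 + (1−0.047)·(1−0.871)·m_A, so m_A = 709.62/0.8771 = 809.09 kg/s.
n13 = 809.09 + 3114.4 = 3923.5 kg/s.

3923 kg/s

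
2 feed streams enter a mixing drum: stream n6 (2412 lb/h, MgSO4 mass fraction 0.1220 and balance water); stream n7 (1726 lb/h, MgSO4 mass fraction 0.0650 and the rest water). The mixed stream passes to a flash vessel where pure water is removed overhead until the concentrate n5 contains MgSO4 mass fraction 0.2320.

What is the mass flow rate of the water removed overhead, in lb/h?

MgSO4 entering = 2412×0.122 + 1726×0.065 = 406.45 lb/h.
All MgSO4 reports to n5, so n5 = 406.45/0.232 = 1752 lb/h.
Total feed = 4138 lb/h; overhead = 4138 − 1752 = 2386 lb/h.

2386 lb/h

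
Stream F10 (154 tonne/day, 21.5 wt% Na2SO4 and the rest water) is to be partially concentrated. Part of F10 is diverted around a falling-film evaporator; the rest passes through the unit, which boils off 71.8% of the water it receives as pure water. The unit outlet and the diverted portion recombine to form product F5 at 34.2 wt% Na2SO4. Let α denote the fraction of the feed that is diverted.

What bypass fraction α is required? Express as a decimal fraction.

0.341

All 154×0.215 = 33.11 tonne/day of Na2SO4 reaches F5, so F5 = 33.11/0.342 = 96.813 tonne/day and vapour = 57.187 tonne/day.
The evaporator receives (1−α)·154 of feed at 0.785 water and removes 0.718 of that water:
0.718×0.785×(1−α)×154 = 57.187
(1−α) = 57.187/86.799 = 0.6588;  α = 0.3412.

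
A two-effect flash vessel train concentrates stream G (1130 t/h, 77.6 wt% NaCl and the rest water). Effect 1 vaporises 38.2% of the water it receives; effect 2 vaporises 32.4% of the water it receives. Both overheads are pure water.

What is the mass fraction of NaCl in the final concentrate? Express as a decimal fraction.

0.8924

water in feed = 1130×0.224 = 253.12 t/h.
After stage 1: water left = (1−0.382)×253.12 = 156.43; stream total = 1033.3 t/h.
After stage 2: water left = (1−0.324)×156.43 = 105.75; final concentrate = 982.63 t/h.
NaCl fraction = 876.88/982.63 = 0.8924.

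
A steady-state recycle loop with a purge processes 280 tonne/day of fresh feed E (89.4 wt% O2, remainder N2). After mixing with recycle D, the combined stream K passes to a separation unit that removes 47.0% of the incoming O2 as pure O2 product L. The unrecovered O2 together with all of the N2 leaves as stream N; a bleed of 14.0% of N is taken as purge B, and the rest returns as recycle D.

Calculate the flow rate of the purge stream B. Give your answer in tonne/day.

63.81 tonne/day

N2 enters only via E and leaves only via the purge: 280×0.106 = 0.140×(N2 in N), and the separation unit passes all N2, so N2 in K = N2 in N = 212 tonne/day.
O2 in K: m_A = 280×0.894 + (1−0.140)·(1−0.470)·m_A, so m_A = 250.32/0.5442 = 459.98 tonne/day.
N = (1−0.470)×459.98 + 212 = 455.79 tonne/day.
Purge B = 0.140×455.79 = 63.81 tonne/day.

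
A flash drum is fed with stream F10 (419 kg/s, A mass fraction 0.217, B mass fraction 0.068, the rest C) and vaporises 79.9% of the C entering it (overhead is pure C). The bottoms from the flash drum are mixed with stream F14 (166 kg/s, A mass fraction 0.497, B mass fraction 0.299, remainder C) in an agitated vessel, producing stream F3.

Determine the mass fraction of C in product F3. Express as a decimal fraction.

0.272

Vapour removed = 0.799×0.715×419 = 239.37 kg/s; concentrate = 179.63 kg/s.
C reaching the mixer = 60.217 (from concentrate) + 166×0.204 = 94.081 kg/s.
Product flow = 179.63 + 166 = 345.63 kg/s; C fraction = 0.272.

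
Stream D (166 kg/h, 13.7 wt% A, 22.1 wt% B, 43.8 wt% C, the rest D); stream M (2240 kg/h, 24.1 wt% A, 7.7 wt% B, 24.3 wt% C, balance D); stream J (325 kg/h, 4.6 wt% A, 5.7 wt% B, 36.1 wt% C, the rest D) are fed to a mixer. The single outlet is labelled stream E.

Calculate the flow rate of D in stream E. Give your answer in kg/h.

1191 kg/h

D out = D in = 166×0.204 + 2240×0.439 + 325×0.536 = 1191.4 kg/h.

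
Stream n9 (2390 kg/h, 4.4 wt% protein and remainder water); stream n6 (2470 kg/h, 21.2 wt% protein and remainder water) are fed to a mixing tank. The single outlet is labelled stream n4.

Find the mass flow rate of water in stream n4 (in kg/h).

water out = water in = 2390×0.956 + 2470×0.788 = 4231.2 kg/h.

4231 kg/h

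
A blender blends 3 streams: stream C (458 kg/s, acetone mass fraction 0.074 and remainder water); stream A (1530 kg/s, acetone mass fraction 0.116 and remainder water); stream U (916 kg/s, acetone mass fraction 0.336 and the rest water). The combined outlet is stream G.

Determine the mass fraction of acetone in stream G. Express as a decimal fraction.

Total flow out = 458 + 1530 + 916 = 2904 kg/s.
acetone in = 458×0.074 + 1530×0.116 + 916×0.336 = 519.15 kg/s.
acetone mass fraction in G = 519.15/2904 = 0.179.

0.179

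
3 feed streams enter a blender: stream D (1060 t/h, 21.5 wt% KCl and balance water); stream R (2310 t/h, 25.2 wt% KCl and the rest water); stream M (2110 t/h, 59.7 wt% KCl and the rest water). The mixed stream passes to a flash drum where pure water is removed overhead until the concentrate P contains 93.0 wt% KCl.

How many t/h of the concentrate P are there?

2225 t/h

KCl entering = 1060×0.215 + 2310×0.252 + 2110×0.597 = 2069.7 t/h.
All KCl reports to P, so P = 2069.7/0.930 = 2225.5 t/h.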